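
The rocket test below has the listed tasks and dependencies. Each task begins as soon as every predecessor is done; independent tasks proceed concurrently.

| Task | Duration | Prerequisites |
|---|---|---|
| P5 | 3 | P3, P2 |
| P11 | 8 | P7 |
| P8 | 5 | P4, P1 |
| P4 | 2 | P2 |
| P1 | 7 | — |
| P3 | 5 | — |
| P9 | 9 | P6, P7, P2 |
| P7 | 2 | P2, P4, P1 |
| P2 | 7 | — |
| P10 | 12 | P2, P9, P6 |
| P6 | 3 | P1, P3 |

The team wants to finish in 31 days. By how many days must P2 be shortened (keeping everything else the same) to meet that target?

Current finish: 32 days; target: 31.
P2 is on every critical path, so each day cut from P2 cuts the finish by one (this holds down to a finish of 31).
Need 32 − 31 = 1 day off P2 → P2 becomes 6 days, finish becomes 31.

1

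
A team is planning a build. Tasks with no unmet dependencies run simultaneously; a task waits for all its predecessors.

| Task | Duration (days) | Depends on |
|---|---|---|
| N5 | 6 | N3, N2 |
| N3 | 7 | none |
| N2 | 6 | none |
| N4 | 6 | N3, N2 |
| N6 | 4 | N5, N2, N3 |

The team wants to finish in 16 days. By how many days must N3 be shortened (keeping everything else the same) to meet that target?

Current finish: 17 days; target: 16.
N3 is on every critical path, so each day cut from N3 cuts the finish by one (this holds down to a finish of 16).
Need 17 − 16 = 1 day off N3 → N3 becomes 6 days, finish becomes 16.

1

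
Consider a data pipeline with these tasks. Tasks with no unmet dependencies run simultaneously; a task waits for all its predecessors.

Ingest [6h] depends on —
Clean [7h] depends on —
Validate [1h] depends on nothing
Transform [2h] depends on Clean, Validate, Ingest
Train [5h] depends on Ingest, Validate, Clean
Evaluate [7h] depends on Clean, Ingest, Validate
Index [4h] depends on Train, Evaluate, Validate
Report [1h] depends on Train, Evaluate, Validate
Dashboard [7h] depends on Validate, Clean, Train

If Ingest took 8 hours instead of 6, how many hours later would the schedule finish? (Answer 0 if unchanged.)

The binding path is Clean→Train→Dashboard = 7+5+7 = 19; finish at 19 hours.
The longest path through Ingest is only 18 hours, so Ingest has float 1.
New critical path: Ingest→Train→Dashboard = 8+5+7 = 20 ⇒ 20 hours.
Change in finish: 20 − 19 = +1 hours.

1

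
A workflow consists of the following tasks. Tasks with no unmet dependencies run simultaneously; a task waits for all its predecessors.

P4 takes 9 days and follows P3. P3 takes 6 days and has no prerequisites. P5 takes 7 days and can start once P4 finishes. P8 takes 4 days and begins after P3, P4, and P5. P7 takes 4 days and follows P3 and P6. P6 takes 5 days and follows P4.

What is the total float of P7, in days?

2

Critical path: P3→P4→P5→P8 = 6+9+7+4 = 26, so the finish is 26 days.
The longest chain containing P7 totals 24 days.
Float = 26 − 24 = 2.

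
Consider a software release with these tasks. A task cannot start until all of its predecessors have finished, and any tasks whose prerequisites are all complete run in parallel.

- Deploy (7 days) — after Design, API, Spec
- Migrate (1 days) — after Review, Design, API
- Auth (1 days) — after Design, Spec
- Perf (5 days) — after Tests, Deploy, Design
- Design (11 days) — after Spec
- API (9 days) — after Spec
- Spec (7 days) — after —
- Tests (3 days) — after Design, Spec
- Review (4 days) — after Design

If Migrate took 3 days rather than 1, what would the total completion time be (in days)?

30

Baseline: Spec→Design→Deploy→Perf = 7+11+7+5 = 30 → 30 days.
Migrate is off the critical path — its longest chain is 23 days, giving 7 of slack.
The critical path is still Spec→Design→Deploy→Perf; finish is now 30 days.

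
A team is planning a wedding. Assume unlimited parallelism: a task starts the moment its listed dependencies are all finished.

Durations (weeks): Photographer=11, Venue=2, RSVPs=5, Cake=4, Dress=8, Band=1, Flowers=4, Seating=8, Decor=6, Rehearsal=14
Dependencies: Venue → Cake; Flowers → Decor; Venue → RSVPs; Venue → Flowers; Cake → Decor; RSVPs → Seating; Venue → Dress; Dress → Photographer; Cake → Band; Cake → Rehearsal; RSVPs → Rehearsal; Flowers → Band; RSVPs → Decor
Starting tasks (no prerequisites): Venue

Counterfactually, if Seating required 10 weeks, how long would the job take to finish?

21

Baseline: Venue→RSVPs→Rehearsal = 2+5+14 = 21 → 21 weeks.
The longest path through Seating is only 15 weeks, so Seating has float 6.
That remains the longest chain; total 21 weeks.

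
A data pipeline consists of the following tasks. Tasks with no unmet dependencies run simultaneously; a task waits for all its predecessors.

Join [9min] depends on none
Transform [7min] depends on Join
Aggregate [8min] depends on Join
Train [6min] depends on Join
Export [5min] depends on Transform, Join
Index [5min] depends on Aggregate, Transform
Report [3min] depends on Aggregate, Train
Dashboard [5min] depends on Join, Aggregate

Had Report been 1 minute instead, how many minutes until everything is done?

Actual critical path: Join→Aggregate→Index = 9+8+5 = 22 ⇒ 22 minutes.
Report is off the critical path — its longest chain is 20 minutes, giving 2 of slack.
The critical path is still Join→Aggregate→Index; finish is now 22 minutes.

22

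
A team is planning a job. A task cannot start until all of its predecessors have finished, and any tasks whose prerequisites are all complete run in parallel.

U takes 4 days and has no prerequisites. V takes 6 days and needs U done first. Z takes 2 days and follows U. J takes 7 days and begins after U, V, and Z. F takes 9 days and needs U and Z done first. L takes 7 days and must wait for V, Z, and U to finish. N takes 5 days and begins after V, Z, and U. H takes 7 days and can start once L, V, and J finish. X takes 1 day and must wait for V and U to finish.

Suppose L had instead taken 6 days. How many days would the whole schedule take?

The binding path is U→V→L→H = 4+6+7+7 = 24; finish at 24 days.
Since L is critical, the -1 change carries straight to that chain (now 23 days).
Now U→V→J→H = 4+6+7+7 = 24 is longest, so the finish becomes 24 days.

24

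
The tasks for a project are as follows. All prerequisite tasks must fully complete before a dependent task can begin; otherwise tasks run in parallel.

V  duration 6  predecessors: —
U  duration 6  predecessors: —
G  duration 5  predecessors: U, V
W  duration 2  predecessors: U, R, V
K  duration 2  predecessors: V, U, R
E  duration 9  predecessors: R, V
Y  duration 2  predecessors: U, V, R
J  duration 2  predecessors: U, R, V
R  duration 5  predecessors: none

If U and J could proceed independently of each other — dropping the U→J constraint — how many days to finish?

15

Original critical path: V→E = 6+9 = 15 ⇒ 15 days.
Dropping U→J doesn't change J's earliest start (6); another predecessor still binds.
After: V→E = 6+9 = 15 → 15 days.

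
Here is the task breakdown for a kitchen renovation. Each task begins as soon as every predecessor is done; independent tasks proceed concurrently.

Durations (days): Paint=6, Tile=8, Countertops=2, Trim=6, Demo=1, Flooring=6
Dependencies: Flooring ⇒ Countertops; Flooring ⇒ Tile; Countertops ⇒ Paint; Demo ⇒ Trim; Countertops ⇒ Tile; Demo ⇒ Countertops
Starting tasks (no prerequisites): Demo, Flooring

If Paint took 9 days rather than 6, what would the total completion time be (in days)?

The binding path is Flooring→Countertops→Tile = 6+2+8 = 16; finish at 16 days.
Paint has 2 days of float (longest path through it is 14).
Now Flooring→Countertops→Paint = 6+2+9 = 17 is longest, so the finish becomes 17 days.

17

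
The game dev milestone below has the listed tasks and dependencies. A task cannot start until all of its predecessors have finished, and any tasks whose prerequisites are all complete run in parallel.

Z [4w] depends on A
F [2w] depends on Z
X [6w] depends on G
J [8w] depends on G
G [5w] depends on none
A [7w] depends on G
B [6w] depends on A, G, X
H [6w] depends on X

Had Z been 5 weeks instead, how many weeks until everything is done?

19

The binding path is G→A→Z→F = 5+7+4+2 = 18; finish at 18 weeks.
Z is on the critical path; changing it to 5 makes that path 19 weeks.
The critical path is still G→A→Z→F; finish is now 19 weeks.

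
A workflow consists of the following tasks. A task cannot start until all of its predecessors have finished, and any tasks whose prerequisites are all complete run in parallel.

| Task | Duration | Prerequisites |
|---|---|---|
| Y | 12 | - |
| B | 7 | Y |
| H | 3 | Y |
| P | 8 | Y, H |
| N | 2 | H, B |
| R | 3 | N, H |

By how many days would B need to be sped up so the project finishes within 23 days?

1

Current finish: 24 days; target: 23.
B is on every critical path, so each day cut from B cuts the finish by one (this holds down to a finish of 23).
Need 24 − 23 = 1 day off B → B becomes 6 days, finish becomes 23.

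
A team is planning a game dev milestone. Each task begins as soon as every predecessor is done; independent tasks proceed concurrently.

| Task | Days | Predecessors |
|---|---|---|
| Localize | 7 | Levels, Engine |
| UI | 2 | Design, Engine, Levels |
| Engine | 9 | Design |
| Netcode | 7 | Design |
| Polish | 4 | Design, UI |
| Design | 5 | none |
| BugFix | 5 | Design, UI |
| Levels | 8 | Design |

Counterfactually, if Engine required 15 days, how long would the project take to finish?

27

Baseline: Design→Engine→UI→BugFix = 5+9+2+5 = 21 → 21 days.
Engine lies on that path, so at 15 days the path becomes 27 days.
That remains the longest chain; total 27 days.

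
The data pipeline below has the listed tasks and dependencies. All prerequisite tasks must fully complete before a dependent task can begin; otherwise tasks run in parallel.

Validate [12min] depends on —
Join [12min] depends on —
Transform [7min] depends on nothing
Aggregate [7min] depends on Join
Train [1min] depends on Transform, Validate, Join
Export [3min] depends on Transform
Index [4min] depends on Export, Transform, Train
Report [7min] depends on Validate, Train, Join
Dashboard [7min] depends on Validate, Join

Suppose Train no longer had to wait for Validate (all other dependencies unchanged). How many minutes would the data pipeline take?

20

With the dependency in place, Validate→Train→Report = 12+1+7 = 20 sets the finish at 20 minutes.
Dropping Validate→Train doesn't change Train's earliest start (12); another predecessor still binds.
After: Join→Train→Report = 12+1+7 = 20 → 20 minutes.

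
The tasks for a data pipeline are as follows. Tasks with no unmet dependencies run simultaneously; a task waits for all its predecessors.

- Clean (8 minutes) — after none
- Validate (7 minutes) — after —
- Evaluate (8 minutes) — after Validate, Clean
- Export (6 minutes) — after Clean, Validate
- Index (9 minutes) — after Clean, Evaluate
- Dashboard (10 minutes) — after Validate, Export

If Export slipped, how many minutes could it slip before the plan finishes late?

The longest chain is Clean→Evaluate→Index = 8+8+9 = 25; overall finish 25 minutes.
The longest chain containing Export totals 24 minutes.
So Export can slip 15 − 14 = 1 minute.

1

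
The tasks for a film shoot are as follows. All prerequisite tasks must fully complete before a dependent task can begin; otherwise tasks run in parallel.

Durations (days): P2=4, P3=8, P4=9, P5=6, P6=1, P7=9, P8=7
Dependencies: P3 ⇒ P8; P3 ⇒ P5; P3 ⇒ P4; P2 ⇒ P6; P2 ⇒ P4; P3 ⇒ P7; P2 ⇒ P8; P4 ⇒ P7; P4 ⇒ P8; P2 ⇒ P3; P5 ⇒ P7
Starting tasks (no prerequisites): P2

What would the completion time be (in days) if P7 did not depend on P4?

28

With the dependency in place, P2→P3→P4→P7 = 4+8+9+9 = 30 sets the finish at 30 days.
Without P4→P7, P7's earliest start moves from 21 to 18.
New critical path: P2→P3→P4→P8 = 4+8+9+7 = 28 ⇒ 28 days.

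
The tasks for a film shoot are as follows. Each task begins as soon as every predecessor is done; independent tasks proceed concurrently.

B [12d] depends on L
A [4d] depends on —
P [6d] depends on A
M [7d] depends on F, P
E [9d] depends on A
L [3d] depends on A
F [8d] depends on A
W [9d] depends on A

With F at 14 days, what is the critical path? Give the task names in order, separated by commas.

A, F, M

As given, the longest chain is A→F→M = 4+8+7 = 19, so the finish is 19 days.
F lies on that path, so at 14 days the path becomes 25 days.
The critical path is still A→F→M; finish is now 25 days.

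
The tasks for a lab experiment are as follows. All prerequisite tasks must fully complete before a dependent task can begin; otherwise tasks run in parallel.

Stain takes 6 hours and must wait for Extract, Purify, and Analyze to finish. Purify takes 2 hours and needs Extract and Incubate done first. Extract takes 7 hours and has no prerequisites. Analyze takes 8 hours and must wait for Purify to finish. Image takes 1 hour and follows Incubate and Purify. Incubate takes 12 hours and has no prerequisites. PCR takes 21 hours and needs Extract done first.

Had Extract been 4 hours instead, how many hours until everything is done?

28

Actual critical path: Extract→PCR = 7+21 = 28 ⇒ 28 hours.
Since Extract is critical, the -3 change carries straight to that chain (now 25 hours).
The binding chain switches to Incubate→Purify→Analyze→Stain = 12+2+8+6 = 28; finish 28 hours.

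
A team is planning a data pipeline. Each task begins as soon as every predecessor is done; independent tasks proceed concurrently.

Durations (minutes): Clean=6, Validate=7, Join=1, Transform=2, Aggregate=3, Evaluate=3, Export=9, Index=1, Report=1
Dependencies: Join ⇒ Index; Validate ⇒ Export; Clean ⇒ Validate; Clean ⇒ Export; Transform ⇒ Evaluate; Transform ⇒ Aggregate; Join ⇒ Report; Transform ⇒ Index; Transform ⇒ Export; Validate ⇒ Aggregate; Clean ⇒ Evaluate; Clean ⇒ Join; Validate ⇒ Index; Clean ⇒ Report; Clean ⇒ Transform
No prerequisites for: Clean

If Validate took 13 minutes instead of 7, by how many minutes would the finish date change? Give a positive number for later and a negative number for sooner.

6

The binding path is Clean→Validate→Export = 6+7+9 = 22; finish at 22 minutes.
Validate is on the critical path; changing it to 13 makes that path 28 minutes.
That remains the longest chain; total 28 minutes.
Change in finish: 28 − 22 = +6 minutes.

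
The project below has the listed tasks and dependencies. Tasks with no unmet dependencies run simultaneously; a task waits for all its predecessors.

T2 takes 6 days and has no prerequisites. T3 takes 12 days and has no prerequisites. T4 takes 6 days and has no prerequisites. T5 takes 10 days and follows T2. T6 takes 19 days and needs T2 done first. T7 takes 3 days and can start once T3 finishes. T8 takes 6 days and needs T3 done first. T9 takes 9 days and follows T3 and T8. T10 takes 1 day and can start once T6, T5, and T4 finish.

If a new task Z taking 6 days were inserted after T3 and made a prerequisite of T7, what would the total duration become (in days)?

27

Originally the project takes 27 days.
With Z inserted, T7 now waits for max(T3, Z).
New critical path: T3→T8→T9 = 12+6+9 = 27 ⇒ 27 days.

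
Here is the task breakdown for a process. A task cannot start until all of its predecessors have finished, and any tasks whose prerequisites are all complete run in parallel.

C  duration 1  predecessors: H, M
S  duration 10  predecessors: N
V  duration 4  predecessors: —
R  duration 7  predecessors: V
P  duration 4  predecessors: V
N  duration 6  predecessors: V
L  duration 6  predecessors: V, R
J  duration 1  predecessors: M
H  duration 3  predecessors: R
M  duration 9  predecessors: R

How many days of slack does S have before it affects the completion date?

Critical path: V→R→M→J = 4+7+9+1 = 21, so the finish is 21 days.
The longest chain containing S totals 20 days.
Float = 21 − 20 = 1.

1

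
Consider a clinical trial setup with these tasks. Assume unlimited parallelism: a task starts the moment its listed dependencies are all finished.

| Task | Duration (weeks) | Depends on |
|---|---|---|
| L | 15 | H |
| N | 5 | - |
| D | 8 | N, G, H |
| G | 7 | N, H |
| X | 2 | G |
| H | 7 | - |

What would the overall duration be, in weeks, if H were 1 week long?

Actual critical path: H→G→D = 7+7+8 = 22 ⇒ 22 weeks.
Since H is critical, the -6 change carries straight to that chain (now 16 weeks).
Now N→G→D = 5+7+8 = 20 is longest, so the finish becomes 20 weeks.

20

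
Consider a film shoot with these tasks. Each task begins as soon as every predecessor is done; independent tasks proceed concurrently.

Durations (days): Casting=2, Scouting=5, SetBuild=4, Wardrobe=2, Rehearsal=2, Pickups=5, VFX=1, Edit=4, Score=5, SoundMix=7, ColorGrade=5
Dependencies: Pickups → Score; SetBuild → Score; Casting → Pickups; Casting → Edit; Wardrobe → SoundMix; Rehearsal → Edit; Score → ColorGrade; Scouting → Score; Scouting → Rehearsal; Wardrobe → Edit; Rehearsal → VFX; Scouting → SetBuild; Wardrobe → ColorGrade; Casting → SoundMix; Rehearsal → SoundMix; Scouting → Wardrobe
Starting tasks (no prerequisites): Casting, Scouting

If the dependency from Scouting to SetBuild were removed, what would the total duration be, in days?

With the dependency in place, Scouting→SetBuild→Score→ColorGrade = 5+4+5+5 = 19 sets the finish at 19 days.
Without Scouting→SetBuild, SetBuild's earliest start moves from 5 to 0.
After: Casting→Pickups→Score→ColorGrade = 2+5+5+5 = 17 → 17 days.

17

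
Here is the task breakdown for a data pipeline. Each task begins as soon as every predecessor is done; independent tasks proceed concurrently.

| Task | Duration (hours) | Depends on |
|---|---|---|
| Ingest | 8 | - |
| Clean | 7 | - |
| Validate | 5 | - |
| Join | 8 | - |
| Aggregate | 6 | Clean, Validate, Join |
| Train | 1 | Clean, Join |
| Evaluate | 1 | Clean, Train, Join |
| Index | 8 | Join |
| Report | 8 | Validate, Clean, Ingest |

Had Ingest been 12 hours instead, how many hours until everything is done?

20

As given, the longest chain is Ingest→Report = 8+8 = 16, so the finish is 16 hours.
Ingest is on the critical path; changing it to 12 makes that path 20 hours.
The critical path is still Ingest→Report; finish is now 20 hours.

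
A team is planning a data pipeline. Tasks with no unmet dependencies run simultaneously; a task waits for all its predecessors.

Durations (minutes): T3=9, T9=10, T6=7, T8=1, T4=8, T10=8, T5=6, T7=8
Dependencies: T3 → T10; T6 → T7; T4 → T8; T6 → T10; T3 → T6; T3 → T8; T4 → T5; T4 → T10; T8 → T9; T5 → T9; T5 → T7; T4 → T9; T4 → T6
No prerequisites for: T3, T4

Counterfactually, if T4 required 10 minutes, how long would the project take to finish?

26

Actual critical path: T4→T5→T9 = 8+6+10 = 24 ⇒ 24 minutes.
T4 is on the critical path; changing it to 10 makes that path 26 minutes.
The critical path is still T4→T5→T9; finish is now 26 minutes.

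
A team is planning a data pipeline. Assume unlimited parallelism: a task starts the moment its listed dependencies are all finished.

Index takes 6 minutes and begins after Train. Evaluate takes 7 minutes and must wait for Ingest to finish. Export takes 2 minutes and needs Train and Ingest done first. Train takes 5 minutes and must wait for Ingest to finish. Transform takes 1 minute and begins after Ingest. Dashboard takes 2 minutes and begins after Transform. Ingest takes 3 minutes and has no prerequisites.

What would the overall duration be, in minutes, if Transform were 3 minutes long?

The binding path is Ingest→Train→Index = 3+5+6 = 14; finish at 14 minutes.
Transform has 8 minutes of float (longest path through it is 6).
The critical path is still Ingest→Train→Index; finish is now 14 minutes.

14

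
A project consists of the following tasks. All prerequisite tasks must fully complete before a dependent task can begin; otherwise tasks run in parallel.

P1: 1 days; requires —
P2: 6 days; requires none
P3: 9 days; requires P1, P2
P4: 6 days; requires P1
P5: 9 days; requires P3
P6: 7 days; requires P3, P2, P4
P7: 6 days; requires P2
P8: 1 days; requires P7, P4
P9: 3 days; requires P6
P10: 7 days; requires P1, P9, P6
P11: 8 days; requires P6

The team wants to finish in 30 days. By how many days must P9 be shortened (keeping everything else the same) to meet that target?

Current finish: 32 days; target: 30.
P9 is on every critical path, so each day cut from P9 cuts the finish by one (this holds down to a finish of 30).
Need 32 − 30 = 2 days off P9 → P9 becomes 1 day, finish becomes 30.

2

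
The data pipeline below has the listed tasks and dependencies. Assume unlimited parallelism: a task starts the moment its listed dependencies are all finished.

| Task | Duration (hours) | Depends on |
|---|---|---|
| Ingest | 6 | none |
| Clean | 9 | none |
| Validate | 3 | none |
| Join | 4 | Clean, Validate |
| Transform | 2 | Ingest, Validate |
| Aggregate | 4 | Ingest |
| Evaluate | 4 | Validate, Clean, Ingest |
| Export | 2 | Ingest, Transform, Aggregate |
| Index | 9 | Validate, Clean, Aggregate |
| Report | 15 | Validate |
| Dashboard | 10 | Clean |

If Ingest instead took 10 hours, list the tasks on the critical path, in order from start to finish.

Baseline: Ingest→Aggregate→Index = 6+4+9 = 19 → 19 hours.
Since Ingest is critical, the +4 change carries straight to that chain (now 23 hours).
That remains the longest chain; total 23 hours.

Ingest, Aggregate, Index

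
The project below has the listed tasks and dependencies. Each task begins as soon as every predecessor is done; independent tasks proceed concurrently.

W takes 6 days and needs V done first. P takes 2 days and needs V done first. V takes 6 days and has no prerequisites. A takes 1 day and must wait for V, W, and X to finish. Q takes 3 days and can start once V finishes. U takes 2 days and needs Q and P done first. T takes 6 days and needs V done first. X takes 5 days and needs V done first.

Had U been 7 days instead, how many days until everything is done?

16

The binding path is V→W→A = 6+6+1 = 13; finish at 13 days.
The longest path through U is only 11 days, so U has float 2.
The binding chain switches to V→Q→U = 6+3+7 = 16; finish 16 days.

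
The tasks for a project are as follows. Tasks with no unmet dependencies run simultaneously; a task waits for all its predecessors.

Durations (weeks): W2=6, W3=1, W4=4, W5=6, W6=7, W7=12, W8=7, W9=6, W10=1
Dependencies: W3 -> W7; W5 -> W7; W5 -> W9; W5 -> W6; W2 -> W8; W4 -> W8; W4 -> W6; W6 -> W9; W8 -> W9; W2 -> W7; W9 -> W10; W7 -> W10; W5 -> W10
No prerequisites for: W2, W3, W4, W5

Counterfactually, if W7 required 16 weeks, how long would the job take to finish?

The binding path is W2→W8→W9→W10 = 6+7+6+1 = 20; finish at 20 weeks.
W7 has 1 week of float (longest path through it is 19).
New critical path: W2→W7→W10 = 6+16+1 = 23 ⇒ 23 weeks.

23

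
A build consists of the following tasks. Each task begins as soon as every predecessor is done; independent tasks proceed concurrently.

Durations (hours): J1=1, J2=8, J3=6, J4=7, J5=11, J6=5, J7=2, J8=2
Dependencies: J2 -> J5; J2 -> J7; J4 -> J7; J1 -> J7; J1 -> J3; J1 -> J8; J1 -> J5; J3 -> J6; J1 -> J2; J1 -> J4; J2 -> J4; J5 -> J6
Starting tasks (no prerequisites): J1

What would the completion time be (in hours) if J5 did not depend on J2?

18

Original critical path: J1→J2→J5→J6 = 1+8+11+5 = 25 ⇒ 25 hours.
Without J2→J5, J5's earliest start moves from 9 to 1.
New critical path: J1→J2→J4→J7 = 1+8+7+2 = 18 ⇒ 18 hours.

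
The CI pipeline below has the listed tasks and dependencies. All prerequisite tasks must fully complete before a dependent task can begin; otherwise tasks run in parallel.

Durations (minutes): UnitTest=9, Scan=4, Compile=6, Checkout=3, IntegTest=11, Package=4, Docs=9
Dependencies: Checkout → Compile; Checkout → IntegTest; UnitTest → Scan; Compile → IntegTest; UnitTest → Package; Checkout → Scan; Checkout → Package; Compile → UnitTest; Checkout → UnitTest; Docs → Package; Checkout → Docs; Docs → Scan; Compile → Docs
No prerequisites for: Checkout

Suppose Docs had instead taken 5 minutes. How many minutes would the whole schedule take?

22

The binding path is Checkout→Compile→Docs→Package = 3+6+9+4 = 22; finish at 22 minutes.
Docs is on the critical path; changing it to 5 makes that path 18 minutes.
New critical path: Checkout→Compile→UnitTest→Package = 3+6+9+4 = 22 ⇒ 22 minutes.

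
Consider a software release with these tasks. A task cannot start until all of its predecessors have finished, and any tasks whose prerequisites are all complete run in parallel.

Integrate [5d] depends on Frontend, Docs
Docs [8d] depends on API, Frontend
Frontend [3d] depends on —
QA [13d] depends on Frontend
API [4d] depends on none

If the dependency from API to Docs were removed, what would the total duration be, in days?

With the dependency in place, API→Docs→Integrate = 4+8+5 = 17 sets the finish at 17 days.
Without API→Docs, Docs's earliest start moves from 4 to 3.
New critical path: Frontend→Docs→Integrate = 3+8+5 = 16 ⇒ 16 days.

16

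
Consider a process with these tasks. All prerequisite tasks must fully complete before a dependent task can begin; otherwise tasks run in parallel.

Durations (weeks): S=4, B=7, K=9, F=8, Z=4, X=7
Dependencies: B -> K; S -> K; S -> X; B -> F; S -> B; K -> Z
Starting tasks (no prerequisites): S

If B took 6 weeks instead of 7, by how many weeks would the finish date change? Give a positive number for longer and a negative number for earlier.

The binding path is S→B→K→Z = 4+7+9+4 = 24; finish at 24 weeks.
B lies on that path, so at 6 weeks the path becomes 23 weeks.
No other chain overtakes it, so the finish is 23 weeks.
Change in finish: 23 − 24 = -1 weeks.

-1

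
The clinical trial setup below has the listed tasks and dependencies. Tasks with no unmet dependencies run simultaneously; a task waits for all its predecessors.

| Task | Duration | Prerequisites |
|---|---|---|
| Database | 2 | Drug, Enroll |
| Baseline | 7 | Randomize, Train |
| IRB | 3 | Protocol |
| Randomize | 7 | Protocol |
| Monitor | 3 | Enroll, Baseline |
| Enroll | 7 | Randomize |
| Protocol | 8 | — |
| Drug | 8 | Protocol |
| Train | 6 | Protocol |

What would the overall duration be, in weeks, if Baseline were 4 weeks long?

The binding path is Protocol→Randomize→Baseline→Monitor = 8+7+7+3 = 25; finish at 25 weeks.
Since Baseline is critical, the -3 change carries straight to that chain (now 22 weeks).
Now Protocol→Randomize→Enroll→Monitor = 8+7+7+3 = 25 is longest, so the finish becomes 25 weeks.

25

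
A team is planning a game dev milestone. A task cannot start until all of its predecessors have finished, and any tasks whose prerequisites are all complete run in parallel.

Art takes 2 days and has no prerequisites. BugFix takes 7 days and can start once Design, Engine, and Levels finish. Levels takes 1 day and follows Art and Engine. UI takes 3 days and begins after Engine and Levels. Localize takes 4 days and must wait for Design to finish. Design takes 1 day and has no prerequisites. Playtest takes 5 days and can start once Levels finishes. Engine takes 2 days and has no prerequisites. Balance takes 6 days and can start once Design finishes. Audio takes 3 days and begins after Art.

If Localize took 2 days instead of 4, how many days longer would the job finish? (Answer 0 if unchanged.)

0

Baseline: Engine→Levels→BugFix = 2+1+7 = 10 → 10 days.
Localize is off the critical path — its longest chain is 5 days, giving 5 of slack.
No other chain overtakes it, so the finish is 10 days.
Change in finish: 10 − 10 = +0 days.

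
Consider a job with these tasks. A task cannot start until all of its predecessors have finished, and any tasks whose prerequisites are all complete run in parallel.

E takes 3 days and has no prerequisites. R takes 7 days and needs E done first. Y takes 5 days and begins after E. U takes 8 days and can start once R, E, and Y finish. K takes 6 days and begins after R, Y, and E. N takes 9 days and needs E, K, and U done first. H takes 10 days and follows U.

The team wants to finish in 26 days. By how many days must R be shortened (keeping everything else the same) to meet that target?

2

Current finish: 28 days; target: 26.
R is on every critical path, so each day cut from R cuts the finish by one (this holds down to a finish of 26).
Need 28 − 26 = 2 days off R → R becomes 5 days, finish becomes 26.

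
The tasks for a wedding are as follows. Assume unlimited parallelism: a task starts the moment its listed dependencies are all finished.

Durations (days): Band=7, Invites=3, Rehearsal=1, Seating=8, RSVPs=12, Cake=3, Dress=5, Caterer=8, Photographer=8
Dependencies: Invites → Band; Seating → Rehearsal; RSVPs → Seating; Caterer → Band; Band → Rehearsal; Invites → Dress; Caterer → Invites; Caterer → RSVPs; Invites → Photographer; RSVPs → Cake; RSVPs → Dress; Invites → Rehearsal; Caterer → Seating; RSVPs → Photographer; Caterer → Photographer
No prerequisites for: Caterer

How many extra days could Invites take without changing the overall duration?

The longest chain is Caterer→RSVPs→Seating→Rehearsal = 8+12+8+1 = 29; overall finish 29 days.
Longest path through Invites: 19 days (earliest finish 11, latest finish 21).
So Invites can slip 21 − 11 = 10 days.

10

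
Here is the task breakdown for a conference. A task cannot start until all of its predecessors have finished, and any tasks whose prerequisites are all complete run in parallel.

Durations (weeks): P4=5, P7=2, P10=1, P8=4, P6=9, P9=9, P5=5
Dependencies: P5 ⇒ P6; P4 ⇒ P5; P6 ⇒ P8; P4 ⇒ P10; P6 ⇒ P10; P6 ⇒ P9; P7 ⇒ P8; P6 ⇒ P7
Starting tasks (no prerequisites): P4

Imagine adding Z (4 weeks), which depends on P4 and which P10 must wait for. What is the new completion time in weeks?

28

Originally the plan takes 28 weeks.
With Z inserted, P10 now waits for max(P6, P4, Z).
New critical path: P4→P5→P6→P9 = 5+5+9+9 = 28 ⇒ 28 weeks.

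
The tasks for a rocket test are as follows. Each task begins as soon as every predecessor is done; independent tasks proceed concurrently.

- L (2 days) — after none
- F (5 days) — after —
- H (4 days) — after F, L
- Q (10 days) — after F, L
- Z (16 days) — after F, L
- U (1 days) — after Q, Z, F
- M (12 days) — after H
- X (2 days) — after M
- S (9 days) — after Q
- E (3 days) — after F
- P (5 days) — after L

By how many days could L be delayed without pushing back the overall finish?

3

F→Q→S = 5+10+9 = 24 sets the makespan at 24 days.
Longest path through L: 21 days (earliest finish 2, latest finish 5).
So L can slip 5 − 2 = 3 days.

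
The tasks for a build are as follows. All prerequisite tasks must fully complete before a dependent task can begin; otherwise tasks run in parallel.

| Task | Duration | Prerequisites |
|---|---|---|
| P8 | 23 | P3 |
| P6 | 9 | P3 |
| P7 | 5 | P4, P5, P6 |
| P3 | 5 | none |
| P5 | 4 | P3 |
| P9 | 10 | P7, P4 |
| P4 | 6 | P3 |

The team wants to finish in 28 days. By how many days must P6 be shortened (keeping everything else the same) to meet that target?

Current finish: 29 days; target: 28.
P6 is on every critical path, so each day cut from P6 cuts the finish by one (this holds down to a finish of 28).
Need 29 − 28 = 1 day off P6 → P6 becomes 8 days, finish becomes 28.

1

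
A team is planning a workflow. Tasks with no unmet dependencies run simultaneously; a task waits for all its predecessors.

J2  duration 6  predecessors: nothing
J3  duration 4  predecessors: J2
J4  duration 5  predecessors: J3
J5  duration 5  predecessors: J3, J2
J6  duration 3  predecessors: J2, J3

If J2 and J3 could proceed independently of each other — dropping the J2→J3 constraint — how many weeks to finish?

11

Original critical path: J2→J3→J4 = 6+4+5 = 15 ⇒ 15 weeks.
Without J2→J3, J3's earliest start moves from 6 to 0.
New critical path: J2→J5 = 6+5 = 11 ⇒ 11 weeks.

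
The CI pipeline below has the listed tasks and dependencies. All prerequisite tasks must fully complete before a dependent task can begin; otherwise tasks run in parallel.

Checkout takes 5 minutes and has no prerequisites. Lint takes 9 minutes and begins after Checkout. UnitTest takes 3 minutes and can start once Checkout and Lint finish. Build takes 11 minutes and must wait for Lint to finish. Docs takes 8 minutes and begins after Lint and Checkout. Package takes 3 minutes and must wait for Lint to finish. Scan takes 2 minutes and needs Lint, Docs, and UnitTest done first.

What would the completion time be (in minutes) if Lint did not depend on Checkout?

With the dependency in place, Checkout→Lint→Build = 5+9+11 = 25 sets the finish at 25 minutes.
Without Checkout→Lint, Lint's earliest start moves from 5 to 0.
After: Lint→Build = 9+11 = 20 → 20 minutes.

20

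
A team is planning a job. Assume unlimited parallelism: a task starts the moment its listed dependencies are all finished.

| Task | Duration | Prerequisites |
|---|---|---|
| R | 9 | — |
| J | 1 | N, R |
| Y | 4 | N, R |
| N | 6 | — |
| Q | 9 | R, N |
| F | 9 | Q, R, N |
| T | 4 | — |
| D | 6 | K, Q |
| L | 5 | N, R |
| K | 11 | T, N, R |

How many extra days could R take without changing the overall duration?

0

The longest chain is R→Q→F = 9+9+9 = 27; overall finish 27 days.
R finishes as early as 9 and must finish by 9.
So R can slip 9 − 9 = 0 days.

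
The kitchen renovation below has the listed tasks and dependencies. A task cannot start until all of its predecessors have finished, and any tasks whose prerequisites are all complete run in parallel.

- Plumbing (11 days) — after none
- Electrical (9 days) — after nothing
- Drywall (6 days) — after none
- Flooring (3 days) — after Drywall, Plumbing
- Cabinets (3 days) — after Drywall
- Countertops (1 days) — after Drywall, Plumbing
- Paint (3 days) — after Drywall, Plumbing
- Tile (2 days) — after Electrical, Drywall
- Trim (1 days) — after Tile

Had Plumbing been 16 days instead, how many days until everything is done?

Baseline: Plumbing→Flooring = 11+3 = 14 → 14 days.
Since Plumbing is critical, the +5 change carries straight to that chain (now 19 days).
That remains the longest chain; total 19 days.

19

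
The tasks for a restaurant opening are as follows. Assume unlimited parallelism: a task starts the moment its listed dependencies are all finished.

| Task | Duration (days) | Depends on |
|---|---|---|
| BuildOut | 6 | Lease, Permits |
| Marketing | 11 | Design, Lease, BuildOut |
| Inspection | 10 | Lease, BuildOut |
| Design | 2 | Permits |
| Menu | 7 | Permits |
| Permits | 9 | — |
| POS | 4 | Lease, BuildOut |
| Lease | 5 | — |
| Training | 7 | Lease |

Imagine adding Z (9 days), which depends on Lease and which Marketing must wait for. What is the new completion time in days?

Originally the plan takes 26 days.
With Z inserted, Marketing now waits for max(Design, Lease, BuildOut, Z).
New critical path: Permits→BuildOut→Marketing = 9+6+11 = 26 ⇒ 26 days.

26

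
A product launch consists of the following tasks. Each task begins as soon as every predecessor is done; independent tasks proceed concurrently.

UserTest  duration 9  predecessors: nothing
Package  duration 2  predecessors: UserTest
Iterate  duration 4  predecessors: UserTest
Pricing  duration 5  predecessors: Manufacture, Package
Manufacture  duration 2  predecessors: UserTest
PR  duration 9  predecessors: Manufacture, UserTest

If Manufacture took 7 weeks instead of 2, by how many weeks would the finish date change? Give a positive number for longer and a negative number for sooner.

As given, the longest chain is UserTest→Manufacture→PR = 9+2+9 = 20, so the finish is 20 weeks.
Manufacture lies on that path, so at 7 weeks the path becomes 25 weeks.
The critical path is still UserTest→Manufacture→PR; finish is now 25 weeks.
Change in finish: 25 − 20 = +5 weeks.

5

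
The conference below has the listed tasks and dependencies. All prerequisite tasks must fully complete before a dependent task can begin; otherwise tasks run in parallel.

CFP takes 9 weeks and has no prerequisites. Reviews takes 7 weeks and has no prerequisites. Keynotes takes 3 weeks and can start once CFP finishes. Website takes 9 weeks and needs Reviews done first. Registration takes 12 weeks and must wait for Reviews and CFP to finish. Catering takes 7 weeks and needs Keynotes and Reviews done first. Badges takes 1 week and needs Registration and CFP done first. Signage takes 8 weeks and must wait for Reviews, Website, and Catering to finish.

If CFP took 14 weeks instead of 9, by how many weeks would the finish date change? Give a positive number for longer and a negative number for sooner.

As given, the longest chain is CFP→Keynotes→Catering→Signage = 9+3+7+8 = 27, so the finish is 27 weeks.
CFP is on the critical path; changing it to 14 makes that path 32 weeks.
No other chain overtakes it, so the finish is 32 weeks.
Change in finish: 32 − 27 = +5 weeks.

5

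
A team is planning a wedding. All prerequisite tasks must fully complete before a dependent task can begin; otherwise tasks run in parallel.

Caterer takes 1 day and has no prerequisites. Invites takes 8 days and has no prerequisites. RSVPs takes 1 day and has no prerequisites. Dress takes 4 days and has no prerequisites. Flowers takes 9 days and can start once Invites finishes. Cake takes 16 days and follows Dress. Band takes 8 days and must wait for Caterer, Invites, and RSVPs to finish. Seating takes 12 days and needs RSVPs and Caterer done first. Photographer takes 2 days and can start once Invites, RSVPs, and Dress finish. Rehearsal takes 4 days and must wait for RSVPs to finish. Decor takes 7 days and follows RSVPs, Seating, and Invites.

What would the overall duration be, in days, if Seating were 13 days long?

As given, the longest chain is Caterer→Seating→Decor = 1+12+7 = 20, so the finish is 20 days.
Seating lies on that path, so at 13 days the path becomes 21 days.
No other chain overtakes it, so the finish is 21 days.

21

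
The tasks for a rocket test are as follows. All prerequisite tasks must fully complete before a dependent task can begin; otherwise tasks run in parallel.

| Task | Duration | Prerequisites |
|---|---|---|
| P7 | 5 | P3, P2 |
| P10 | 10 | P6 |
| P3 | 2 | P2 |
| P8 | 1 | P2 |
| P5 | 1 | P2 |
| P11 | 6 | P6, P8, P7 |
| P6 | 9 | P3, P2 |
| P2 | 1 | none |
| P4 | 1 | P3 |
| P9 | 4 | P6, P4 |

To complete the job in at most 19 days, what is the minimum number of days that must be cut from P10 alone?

3

Current finish: 22 days; target: 19.
P10 is on every critical path, so each day cut from P10 cuts the finish by one (this holds down to a finish of 18).
Need 22 − 19 = 3 days off P10 → P10 becomes 7 days, finish becomes 19.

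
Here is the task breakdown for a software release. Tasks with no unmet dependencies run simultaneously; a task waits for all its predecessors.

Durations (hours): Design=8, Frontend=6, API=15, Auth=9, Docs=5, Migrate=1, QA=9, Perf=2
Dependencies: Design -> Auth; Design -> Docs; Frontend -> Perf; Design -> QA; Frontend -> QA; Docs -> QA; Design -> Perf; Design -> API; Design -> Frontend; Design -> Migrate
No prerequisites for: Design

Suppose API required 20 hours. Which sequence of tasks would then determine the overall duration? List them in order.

Critical path before the change: Design→API = 8+15 = 23 giving 23 hours.
Since API is critical, the +5 change carries straight to that chain (now 28 hours).
The critical path is still Design→API; finish is now 28 hours.

Design, API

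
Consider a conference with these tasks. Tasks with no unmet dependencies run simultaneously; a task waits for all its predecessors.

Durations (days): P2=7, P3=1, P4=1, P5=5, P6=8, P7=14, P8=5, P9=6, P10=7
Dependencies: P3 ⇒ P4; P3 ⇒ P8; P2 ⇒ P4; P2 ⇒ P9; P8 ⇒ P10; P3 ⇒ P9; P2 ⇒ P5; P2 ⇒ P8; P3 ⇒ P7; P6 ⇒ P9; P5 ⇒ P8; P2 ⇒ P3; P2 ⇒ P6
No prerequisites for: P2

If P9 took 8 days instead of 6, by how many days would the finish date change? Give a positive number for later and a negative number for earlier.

As given, the longest chain is P2→P5→P8→P10 = 7+5+5+7 = 24, so the finish is 24 days.
P9 has 3 days of float (longest path through it is 21).
The critical path is still P2→P5→P8→P10; finish is now 24 days.
Change in finish: 24 − 24 = +0 days.

0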